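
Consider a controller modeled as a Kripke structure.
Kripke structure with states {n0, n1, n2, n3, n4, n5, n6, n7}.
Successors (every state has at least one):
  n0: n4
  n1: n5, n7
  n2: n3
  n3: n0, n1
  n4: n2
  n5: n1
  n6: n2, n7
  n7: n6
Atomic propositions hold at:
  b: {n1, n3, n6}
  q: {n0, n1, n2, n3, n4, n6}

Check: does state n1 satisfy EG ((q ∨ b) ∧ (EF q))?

Sat(q ∨ b) = {n0, n1, n2, n3, n4, n6}
EF q: least fixpoint, start Z0 = {n0, n1, n2, n3, n4, n6}, add states with some successor in Z. Z1 = {n0, n1, n2, n3, n4, n5, n6, n7}; fixed.
Sat(EF q) = {n0, n1, n2, n3, n4, n5, n6, n7}
Sat((q ∨ b) ∧ (EF q)) = {n0, n1, n2, n3, n4, n6}
EG ((q ∨ b) ∧ (EF q)): greatest fixpoint, start Z0 = {n0, n1, n2, n3, n4, n6}, keep only states in Sat with some successor in Z. Z1 = {n0, n2, n3, n4, n6}; fixed.
Sat(EG ((q ∨ b) ∧ (EF q))) = {n0, n2, n3, n4, n6}
n1 ∉ Sat(EG ((q ∨ b) ∧ (EF q))) = {n0, n2, n3, n4, n6}, so the formula does not hold at n1.

No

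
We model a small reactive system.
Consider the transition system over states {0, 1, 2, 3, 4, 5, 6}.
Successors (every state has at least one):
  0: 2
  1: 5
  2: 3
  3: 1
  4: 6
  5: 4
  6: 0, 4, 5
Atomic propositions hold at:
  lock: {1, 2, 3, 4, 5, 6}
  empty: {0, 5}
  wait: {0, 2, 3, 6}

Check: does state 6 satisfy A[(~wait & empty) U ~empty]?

Sat(~wait) = {1, 4, 5}
Sat(~wait & empty) = {5}
Sat(~empty) = {1, 2, 3, 4, 6}
A[(~wait & empty) U ~empty]: least fixpoint, start Z0 = Sat(~empty) = {1, 2, 3, 4, 6}, add states in Sat(~wait & empty) with every successor in Z. Z1 = {1, 2, 3, 4, 5, 6}; fixed.
Sat(A[(~wait & empty) U ~empty]) = {1, 2, 3, 4, 5, 6}
6 ∈ Sat(A[(~wait & empty) U ~empty]) = {1, 2, 3, 4, 5, 6}, so the formula holds at 6.

Yes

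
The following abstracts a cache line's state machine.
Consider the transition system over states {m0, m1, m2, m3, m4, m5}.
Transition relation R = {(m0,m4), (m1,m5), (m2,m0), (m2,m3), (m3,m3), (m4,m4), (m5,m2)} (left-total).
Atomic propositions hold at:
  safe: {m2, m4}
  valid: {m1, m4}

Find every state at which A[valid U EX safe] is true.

Sat(EX safe) = {s : some successor in {m2, m4}} = {m0, m4, m5}
A[valid U EX safe]: least fixpoint, start Z0 = Sat(EX safe) = {m0, m4, m5}, add states in Sat(valid) with every successor in Z. Z1 = {m0, m1, m4, m5}; fixed.
Sat(A[valid U EX safe]) = {m0, m1, m4, m5}

{m0, m1, m4, m5}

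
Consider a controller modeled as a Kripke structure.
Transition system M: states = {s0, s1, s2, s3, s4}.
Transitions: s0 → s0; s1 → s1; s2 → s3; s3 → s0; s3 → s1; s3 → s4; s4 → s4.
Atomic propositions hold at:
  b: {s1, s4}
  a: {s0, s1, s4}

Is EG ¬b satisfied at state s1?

No

Sat(¬b) = {s0, s2, s3}
EG ¬b: greatest fixpoint, start Z0 = {s0, s2, s3}, keep only states in Sat with some successor in Z. Already a fixed point.
Sat(EG ¬b) = {s0, s2, s3}
s1 ∉ Sat(EG ¬b) = {s0, s2, s3}, so the formula does not hold at s1.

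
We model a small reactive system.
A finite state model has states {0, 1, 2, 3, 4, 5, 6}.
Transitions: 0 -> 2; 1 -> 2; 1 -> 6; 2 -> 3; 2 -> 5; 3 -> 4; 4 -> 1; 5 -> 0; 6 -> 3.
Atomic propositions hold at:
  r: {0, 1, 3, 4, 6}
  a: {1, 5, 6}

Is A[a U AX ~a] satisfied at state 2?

No

Sat(~a) = {0, 2, 3, 4}
Sat(AX ~a) = {s : every successor in {0, 2, 3, 4}} = {0, 3, 5, 6}
A[a U AX ~a]: least fixpoint, start Z0 = Sat(AX ~a) = {0, 3, 5, 6}, add states in Sat(a) with every successor in Z. Already a fixed point.
Sat(A[a U AX ~a]) = {0, 3, 5, 6}
2 ∉ Sat(A[a U AX ~a]) = {0, 3, 5, 6}, so the formula does not hold at 2.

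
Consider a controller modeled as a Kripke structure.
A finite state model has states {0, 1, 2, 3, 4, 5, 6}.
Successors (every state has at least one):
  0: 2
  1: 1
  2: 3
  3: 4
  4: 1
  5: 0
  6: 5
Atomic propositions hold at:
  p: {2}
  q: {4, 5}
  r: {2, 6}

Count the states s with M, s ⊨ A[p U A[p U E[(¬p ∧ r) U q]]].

3

Sat(¬p) = {0, 1, 3, 4, 5, 6}
Sat(¬p ∧ r) = {6}
E[(¬p ∧ r) U q]: least fixpoint, start Z0 = Sat(q) = {4, 5}, add states in Sat(¬p ∧ r) with some successor in Z. Z1 = {4, 5, 6}; fixed.
Sat(E[(¬p ∧ r) U q]) = {4, 5, 6}
A[p U E[(¬p ∧ r) U q]]: least fixpoint, start Z0 = Sat(E[(¬p ∧ r) U q]) = {4, 5, 6}, add states in Sat(p) with every successor in Z. Already a fixed point.
Sat(A[p U E[(¬p ∧ r) U q]]) = {4, 5, 6}
A[p U A[p U E[(¬p ∧ r) U q]]]: least fixpoint, start Z0 = Sat(A[p U E[(¬p ∧ r) U q]]) = {4, 5, 6}, add states in Sat(p) with every successor in Z. Already a fixed point.
Sat(A[p U A[p U E[(¬p ∧ r) U q]]]) = {4, 5, 6}
|Sat(A[p U A[p U E[(¬p ∧ r) U q]]])| = |{4, 5, 6}| = 3.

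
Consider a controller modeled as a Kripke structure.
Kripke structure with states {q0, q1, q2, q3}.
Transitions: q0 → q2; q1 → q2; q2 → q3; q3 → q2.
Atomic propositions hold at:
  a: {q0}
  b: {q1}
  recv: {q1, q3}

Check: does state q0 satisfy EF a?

Yes

EF a: least fixpoint, start Z0 = {q0}, add states with some successor in Z. Already a fixed point.
Sat(EF a) = {q0}
q0 ∈ Sat(EF a) = {q0}, so the formula holds at q0.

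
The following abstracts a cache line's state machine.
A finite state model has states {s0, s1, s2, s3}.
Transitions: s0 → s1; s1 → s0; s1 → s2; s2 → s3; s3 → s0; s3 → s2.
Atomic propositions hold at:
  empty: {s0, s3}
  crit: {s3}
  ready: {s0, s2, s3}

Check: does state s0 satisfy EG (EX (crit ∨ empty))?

Sat(crit ∨ empty) = {s0, s3}
Sat(EX (crit ∨ empty)) = {s : some successor in {s0, s3}} = {s1, s2, s3}
EG (EX (crit ∨ empty)): greatest fixpoint, start Z0 = {s1, s2, s3}, keep only states in Sat with some successor in Z. Already a fixed point.
Sat(EG (EX (crit ∨ empty))) = {s1, s2, s3}
s0 ∉ Sat(EG (EX (crit ∨ empty))) = {s1, s2, s3}, so the formula does not hold at s0.

No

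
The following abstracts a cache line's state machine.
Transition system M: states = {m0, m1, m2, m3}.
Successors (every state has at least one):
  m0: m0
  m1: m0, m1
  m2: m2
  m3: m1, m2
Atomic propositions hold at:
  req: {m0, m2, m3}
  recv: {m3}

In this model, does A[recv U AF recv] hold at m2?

AF recv: least fixpoint, start Z0 = {m3}, add states with every successor in Z. Already a fixed point.
Sat(AF recv) = {m3}
A[recv U AF recv]: least fixpoint, start Z0 = Sat(AF recv) = {m3}, add states in Sat(recv) with every successor in Z. Already a fixed point.
Sat(A[recv U AF recv]) = {m3}
m2 ∉ Sat(A[recv U AF recv]) = {m3}, so the formula does not hold at m2.

No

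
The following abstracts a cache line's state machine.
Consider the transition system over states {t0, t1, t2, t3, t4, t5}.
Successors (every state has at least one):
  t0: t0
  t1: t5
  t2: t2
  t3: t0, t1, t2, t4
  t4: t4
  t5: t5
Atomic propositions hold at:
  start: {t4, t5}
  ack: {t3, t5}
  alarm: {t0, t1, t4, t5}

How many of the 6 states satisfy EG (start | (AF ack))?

AF ack: least fixpoint, start Z0 = {t3, t5}, add states with every successor in Z. Z1 = {t1, t3, t5}; fixed.
Sat(AF ack) = {t1, t3, t5}
Sat(start | (AF ack)) = {t1, t3, t4, t5}
EG (start | (AF ack)): greatest fixpoint, start Z0 = {t1, t3, t4, t5}, keep only states in Sat with some successor in Z. Already a fixed point.
Sat(EG (start | (AF ack))) = {t1, t3, t4, t5}
|Sat(EG (start | (AF ack)))| = |{t1, t3, t4, t5}| = 4.

4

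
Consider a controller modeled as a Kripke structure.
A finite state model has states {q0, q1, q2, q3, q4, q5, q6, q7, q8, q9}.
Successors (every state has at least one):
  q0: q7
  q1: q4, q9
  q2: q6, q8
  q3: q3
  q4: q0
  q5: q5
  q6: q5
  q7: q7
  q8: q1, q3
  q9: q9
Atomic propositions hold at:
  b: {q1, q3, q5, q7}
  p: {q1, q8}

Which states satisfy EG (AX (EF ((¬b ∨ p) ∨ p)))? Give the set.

{q1, q9}

Sat(¬b) = {q0, q2, q4, q6, q8, q9}
Sat(¬b ∨ p) = {q0, q1, q2, q4, q6, q8, q9}
Sat((¬b ∨ p) ∨ p) = {q0, q1, q2, q4, q6, q8, q9}
EF ((¬b ∨ p) ∨ p): least fixpoint, start Z0 = {q0, q1, q2, q4, q6, q8, q9}, add states with some successor in Z. Already a fixed point.
Sat(EF ((¬b ∨ p) ∨ p)) = {q0, q1, q2, q4, q6, q8, q9}
Sat(AX (EF ((¬b ∨ p) ∨ p))) = {s : every successor in {q0, q1, q2, q4, q6, q8, q9}} = {q1, q2, q4, q9}
EG (AX (EF ((¬b ∨ p) ∨ p))): greatest fixpoint, start Z0 = {q1, q2, q4, q9}, keep only states in Sat with some successor in Z. Z1 = {q1, q9}; fixed.
Sat(EG (AX (EF ((¬b ∨ p) ∨ p)))) = {q1, q9}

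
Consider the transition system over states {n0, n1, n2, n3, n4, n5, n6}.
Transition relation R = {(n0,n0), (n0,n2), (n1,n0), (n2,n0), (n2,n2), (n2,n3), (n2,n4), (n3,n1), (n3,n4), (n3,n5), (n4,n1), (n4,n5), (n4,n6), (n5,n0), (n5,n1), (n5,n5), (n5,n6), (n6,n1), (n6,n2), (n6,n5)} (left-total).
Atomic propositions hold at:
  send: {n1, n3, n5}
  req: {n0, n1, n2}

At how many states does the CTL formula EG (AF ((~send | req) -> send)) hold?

2

Sat(~send) = {n0, n2, n4, n6}
Sat(~send | req) = {n0, n1, n2, n4, n6}
Sat((~send | req) -> send) = {n1, n3, n5}
AF ((~send | req) -> send): least fixpoint, start Z0 = {n1, n3, n5}, add states with every successor in Z. Already a fixed point.
Sat(AF ((~send | req) -> send)) = {n1, n3, n5}
EG (AF ((~send | req) -> send)): greatest fixpoint, start Z0 = {n1, n3, n5}, keep only states in Sat with some successor in Z. Z1 = {n3, n5}; fixed.
Sat(EG (AF ((~send | req) -> send))) = {n3, n5}
|Sat(EG (AF ((~send | req) -> send)))| = |{n3, n5}| = 2.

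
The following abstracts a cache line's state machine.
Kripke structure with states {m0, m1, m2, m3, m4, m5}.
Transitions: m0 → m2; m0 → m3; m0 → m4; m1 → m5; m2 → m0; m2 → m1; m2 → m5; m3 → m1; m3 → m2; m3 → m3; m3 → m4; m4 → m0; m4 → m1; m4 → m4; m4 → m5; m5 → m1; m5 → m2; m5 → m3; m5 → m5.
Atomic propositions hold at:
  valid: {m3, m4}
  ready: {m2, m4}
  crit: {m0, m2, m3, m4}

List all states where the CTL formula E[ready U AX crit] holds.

{m0, m2, m4}

Sat(AX crit) = {s : every successor in {m0, m2, m3, m4}} = {m0}
E[ready U AX crit]: least fixpoint, start Z0 = Sat(AX crit) = {m0}, add states in Sat(ready) with some successor in Z. Z1 = {m0, m2, m4}; fixed.
Sat(E[ready U AX crit]) = {m0, m2, m4}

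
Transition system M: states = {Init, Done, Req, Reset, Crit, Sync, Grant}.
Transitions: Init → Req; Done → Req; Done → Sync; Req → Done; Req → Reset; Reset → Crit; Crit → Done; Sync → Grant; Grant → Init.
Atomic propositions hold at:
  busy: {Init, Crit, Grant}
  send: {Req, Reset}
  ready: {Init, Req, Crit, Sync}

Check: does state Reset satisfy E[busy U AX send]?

Sat(AX send) = {s : every successor in {Req, Reset}} = {Init}
E[busy U AX send]: least fixpoint, start Z0 = Sat(AX send) = {Init}, add states in Sat(busy) with some successor in Z. Z1 = {Init, Grant}; fixed.
Sat(E[busy U AX send]) = {Init, Grant}
Reset ∉ Sat(E[busy U AX send]) = {Init, Grant}, so the formula does not hold at Reset.

No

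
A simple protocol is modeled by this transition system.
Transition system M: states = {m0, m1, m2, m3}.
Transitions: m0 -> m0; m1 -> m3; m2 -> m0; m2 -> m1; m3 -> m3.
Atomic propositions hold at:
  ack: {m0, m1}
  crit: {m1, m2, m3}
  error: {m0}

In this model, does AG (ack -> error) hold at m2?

No

Sat(ack -> error) = {m0, m2, m3}
AG (ack -> error): greatest fixpoint, start Z0 = {m0, m2, m3}, keep only states in Sat with every successor in Z. Z1 = {m0, m3}; fixed.
Sat(AG (ack -> error)) = {m0, m3}
m2 ∉ Sat(AG (ack -> error)) = {m0, m3}, so the formula does not hold at m2.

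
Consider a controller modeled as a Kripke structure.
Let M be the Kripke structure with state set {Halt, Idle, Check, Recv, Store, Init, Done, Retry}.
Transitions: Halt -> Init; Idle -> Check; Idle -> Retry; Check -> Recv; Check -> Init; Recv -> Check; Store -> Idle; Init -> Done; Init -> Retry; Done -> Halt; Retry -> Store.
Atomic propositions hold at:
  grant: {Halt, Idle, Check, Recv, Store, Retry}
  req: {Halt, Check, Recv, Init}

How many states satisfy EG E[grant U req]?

E[grant U req]: least fixpoint, start Z0 = Sat(req) = {Halt, Check, Recv, Init}, add states in Sat(grant) with some successor in Z. Z1 = {Halt, Idle, Check, Recv, Init}; Z2 = {Halt, Idle, Check, Recv, Store, Init}; Z3 = {Halt, Idle, Check, Recv, Store, Init, Retry}; fixed.
Sat(E[grant U req]) = {Halt, Idle, Check, Recv, Store, Init, Retry}
EG E[grant U req]: greatest fixpoint, start Z0 = {Halt, Idle, Check, Recv, Store, Init, Retry}, keep only states in Sat with some successor in Z. Already a fixed point.
Sat(EG E[grant U req]) = {Halt, Idle, Check, Recv, Store, Init, Retry}
|Sat(EG E[grant U req])| = |{Halt, Idle, Check, Recv, Store, Init, Retry}| = 7.

7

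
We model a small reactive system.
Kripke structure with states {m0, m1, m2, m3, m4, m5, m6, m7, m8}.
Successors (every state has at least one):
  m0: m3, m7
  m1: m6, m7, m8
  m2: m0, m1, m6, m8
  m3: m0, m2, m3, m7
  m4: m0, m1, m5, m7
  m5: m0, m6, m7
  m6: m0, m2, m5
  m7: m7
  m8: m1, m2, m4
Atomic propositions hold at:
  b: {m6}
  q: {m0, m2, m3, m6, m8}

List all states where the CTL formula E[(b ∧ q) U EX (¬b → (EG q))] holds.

{m0, m1, m2, m3, m4, m5, m6, m8}

Sat(b ∧ q) = {m6}
Sat(¬b) = {m0, m1, m2, m3, m4, m5, m7, m8}
EG q: greatest fixpoint, start Z0 = {m0, m2, m3, m6, m8}, keep only states in Sat with some successor in Z. Already a fixed point.
Sat(EG q) = {m0, m2, m3, m6, m8}
Sat(¬b → (EG q)) = {m0, m2, m3, m6, m8}
Sat(EX (¬b → (EG q))) = {s : some successor in {m0, m2, m3, m6, m8}} = {m0, m1, m2, m3, m4, m5, m6, m8}
E[(b ∧ q) U EX (¬b → (EG q))]: least fixpoint, start Z0 = Sat(EX (¬b → (EG q))) = {m0, m1, m2, m3, m4, m5, m6, m8}, add states in Sat(b ∧ q) with some successor in Z. Already a fixed point.
Sat(E[(b ∧ q) U EX (¬b → (EG q))]) = {m0, m1, m2, m3, m4, m5, m6, m8}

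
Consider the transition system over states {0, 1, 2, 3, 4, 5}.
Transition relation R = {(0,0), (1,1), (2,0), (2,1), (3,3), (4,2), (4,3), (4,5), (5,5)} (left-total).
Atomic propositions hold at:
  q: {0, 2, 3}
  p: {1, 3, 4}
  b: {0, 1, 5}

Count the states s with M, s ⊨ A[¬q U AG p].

Sat(¬q) = {1, 4, 5}
AG p: greatest fixpoint, start Z0 = {1, 3, 4}, keep only states in Sat with every successor in Z. Z1 = {1, 3}; fixed.
Sat(AG p) = {1, 3}
A[¬q U AG p]: least fixpoint, start Z0 = Sat(AG p) = {1, 3}, add states in Sat(¬q) with every successor in Z. Already a fixed point.
Sat(A[¬q U AG p]) = {1, 3}
|Sat(A[¬q U AG p])| = |{1, 3}| = 2.

2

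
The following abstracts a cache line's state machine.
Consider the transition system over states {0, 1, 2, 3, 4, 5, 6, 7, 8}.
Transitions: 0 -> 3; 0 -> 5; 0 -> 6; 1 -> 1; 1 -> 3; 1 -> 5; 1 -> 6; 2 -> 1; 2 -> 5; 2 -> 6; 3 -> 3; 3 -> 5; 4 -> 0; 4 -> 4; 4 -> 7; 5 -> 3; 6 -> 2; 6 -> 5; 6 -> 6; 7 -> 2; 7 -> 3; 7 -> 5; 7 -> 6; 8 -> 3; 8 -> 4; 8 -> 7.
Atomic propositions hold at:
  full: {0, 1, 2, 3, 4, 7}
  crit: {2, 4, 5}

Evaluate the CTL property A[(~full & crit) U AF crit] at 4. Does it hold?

Yes

Sat(~full) = {5, 6, 8}
Sat(~full & crit) = {5}
AF crit: least fixpoint, start Z0 = {2, 4, 5}, add states with every successor in Z. Already a fixed point.
Sat(AF crit) = {2, 4, 5}
A[(~full & crit) U AF crit]: least fixpoint, start Z0 = Sat(AF crit) = {2, 4, 5}, add states in Sat(~full & crit) with every successor in Z. Already a fixed point.
Sat(A[(~full & crit) U AF crit]) = {2, 4, 5}
4 ∈ Sat(A[(~full & crit) U AF crit]) = {2, 4, 5}, so the formula holds at 4.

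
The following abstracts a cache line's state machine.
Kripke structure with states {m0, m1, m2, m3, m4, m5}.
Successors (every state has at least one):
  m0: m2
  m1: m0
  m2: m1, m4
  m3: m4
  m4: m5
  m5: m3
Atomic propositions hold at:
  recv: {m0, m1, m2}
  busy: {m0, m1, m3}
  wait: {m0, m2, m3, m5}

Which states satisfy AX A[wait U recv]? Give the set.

A[wait U recv]: least fixpoint, start Z0 = Sat(recv) = {m0, m1, m2}, add states in Sat(wait) with every successor in Z. Already a fixed point.
Sat(A[wait U recv]) = {m0, m1, m2}
Sat(AX A[wait U recv]) = {s : every successor in {m0, m1, m2}} = {m0, m1}

{m0, m1}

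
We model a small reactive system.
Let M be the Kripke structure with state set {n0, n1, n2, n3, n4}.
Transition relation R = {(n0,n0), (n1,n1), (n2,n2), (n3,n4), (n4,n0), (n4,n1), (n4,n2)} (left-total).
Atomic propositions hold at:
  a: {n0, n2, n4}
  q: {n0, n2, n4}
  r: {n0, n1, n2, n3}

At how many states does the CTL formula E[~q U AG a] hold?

Sat(~q) = {n1, n3}
AG a: greatest fixpoint, start Z0 = {n0, n2, n4}, keep only states in Sat with every successor in Z. Z1 = {n0, n2}; fixed.
Sat(AG a) = {n0, n2}
E[~q U AG a]: least fixpoint, start Z0 = Sat(AG a) = {n0, n2}, add states in Sat(~q) with some successor in Z. Already a fixed point.
Sat(E[~q U AG a]) = {n0, n2}
|Sat(E[~q U AG a])| = |{n0, n2}| = 2.

2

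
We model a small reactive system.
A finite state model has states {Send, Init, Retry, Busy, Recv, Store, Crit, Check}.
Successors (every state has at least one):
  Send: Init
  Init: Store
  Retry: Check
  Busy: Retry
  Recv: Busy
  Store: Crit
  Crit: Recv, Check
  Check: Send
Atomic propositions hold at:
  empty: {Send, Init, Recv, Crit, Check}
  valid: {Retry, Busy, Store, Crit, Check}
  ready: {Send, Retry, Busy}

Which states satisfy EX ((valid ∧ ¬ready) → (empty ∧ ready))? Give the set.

Sat(¬ready) = {Init, Recv, Store, Crit, Check}
Sat(valid ∧ ¬ready) = {Store, Crit, Check}
Sat(empty ∧ ready) = {Send}
Sat((valid ∧ ¬ready) → (empty ∧ ready)) = {Send, Init, Retry, Busy, Recv}
Sat(EX ((valid ∧ ¬ready) → (empty ∧ ready))) = {s : some successor in {Send, Init, Retry, Busy, Recv}} = {Send, Busy, Recv, Crit, Check}

{Send, Busy, Recv, Crit, Check}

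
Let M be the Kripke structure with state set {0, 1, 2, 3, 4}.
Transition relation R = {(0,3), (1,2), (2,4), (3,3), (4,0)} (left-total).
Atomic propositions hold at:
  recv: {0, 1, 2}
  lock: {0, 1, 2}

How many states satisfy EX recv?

2

Sat(EX recv) = {s : some successor in {0, 1, 2}} = {1, 4}
|Sat(EX recv)| = |{1, 4}| = 2.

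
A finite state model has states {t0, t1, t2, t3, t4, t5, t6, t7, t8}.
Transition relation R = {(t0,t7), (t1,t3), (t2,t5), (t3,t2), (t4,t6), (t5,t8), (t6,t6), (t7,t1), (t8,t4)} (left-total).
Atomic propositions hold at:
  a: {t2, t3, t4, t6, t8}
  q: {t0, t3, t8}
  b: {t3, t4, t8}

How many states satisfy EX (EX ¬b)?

6

Sat(¬b) = {t0, t1, t2, t5, t6, t7}
Sat(EX ¬b) = {s : some successor in {t0, t1, t2, t5, t6, t7}} = {t0, t2, t3, t4, t6, t7}
Sat(EX (EX ¬b)) = {s : some successor in {t0, t2, t3, t4, t6, t7}} = {t0, t1, t3, t4, t6, t8}
|Sat(EX (EX ¬b))| = |{t0, t1, t3, t4, t6, t8}| = 6.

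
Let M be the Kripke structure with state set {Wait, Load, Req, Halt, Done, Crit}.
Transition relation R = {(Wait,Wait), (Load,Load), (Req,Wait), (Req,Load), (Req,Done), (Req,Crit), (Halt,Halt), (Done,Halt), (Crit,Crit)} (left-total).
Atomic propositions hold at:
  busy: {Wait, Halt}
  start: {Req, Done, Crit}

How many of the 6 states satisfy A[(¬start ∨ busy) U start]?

3

Sat(¬start) = {Wait, Load, Halt}
Sat(¬start ∨ busy) = {Wait, Load, Halt}
A[(¬start ∨ busy) U start]: least fixpoint, start Z0 = Sat(start) = {Req, Done, Crit}, add states in Sat(¬start ∨ busy) with every successor in Z. Already a fixed point.
Sat(A[(¬start ∨ busy) U start]) = {Req, Done, Crit}
|Sat(A[(¬start ∨ busy) U start])| = |{Req, Done, Crit}| = 3.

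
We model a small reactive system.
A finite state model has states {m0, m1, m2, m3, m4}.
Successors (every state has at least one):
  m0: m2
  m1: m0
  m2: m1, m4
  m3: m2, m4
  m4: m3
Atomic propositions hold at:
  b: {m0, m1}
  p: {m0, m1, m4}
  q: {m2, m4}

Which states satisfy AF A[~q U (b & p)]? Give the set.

Sat(~q) = {m0, m1, m3}
Sat(b & p) = {m0, m1}
A[~q U (b & p)]: least fixpoint, start Z0 = Sat((b & p)) = {m0, m1}, add states in Sat(~q) with every successor in Z. Already a fixed point.
Sat(A[~q U (b & p)]) = {m0, m1}
AF A[~q U (b & p)]: least fixpoint, start Z0 = {m0, m1}, add states with every successor in Z. Already a fixed point.
Sat(AF A[~q U (b & p)]) = {m0, m1}

{m0, m1}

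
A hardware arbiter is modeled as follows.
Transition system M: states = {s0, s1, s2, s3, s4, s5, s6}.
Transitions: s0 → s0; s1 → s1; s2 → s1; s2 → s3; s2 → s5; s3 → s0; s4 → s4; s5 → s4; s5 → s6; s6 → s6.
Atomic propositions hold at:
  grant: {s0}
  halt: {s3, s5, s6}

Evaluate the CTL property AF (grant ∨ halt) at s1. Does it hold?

No

Sat(grant ∨ halt) = {s0, s3, s5, s6}
AF (grant ∨ halt): least fixpoint, start Z0 = {s0, s3, s5, s6}, add states with every successor in Z. Already a fixed point.
Sat(AF (grant ∨ halt)) = {s0, s3, s5, s6}
s1 ∉ Sat(AF (grant ∨ halt)) = {s0, s3, s5, s6}, so the formula does not hold at s1.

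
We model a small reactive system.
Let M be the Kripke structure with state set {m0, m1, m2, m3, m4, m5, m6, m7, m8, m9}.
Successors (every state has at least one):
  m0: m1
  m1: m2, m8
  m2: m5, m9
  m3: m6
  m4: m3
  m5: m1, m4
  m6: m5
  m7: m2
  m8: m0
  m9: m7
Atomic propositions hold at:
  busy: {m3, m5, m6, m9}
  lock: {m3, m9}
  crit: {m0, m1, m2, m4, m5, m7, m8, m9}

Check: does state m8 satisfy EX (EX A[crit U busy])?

A[crit U busy]: least fixpoint, start Z0 = Sat(busy) = {m3, m5, m6, m9}, add states in Sat(crit) with every successor in Z. Z1 = {m2, m3, m4, m5, m6, m9}; Z2 = {m2, m3, m4, m5, m6, m7, m9}; fixed.
Sat(A[crit U busy]) = {m2, m3, m4, m5, m6, m7, m9}
Sat(EX A[crit U busy]) = {s : some successor in {m2, m3, m4, m5, m6, m7, m9}} = {m1, m2, m3, m4, m5, m6, m7, m9}
Sat(EX (EX A[crit U busy])) = {s : some successor in {m1, m2, m3, m4, m5, m6, m7, m9}} = {m0, m1, m2, m3, m4, m5, m6, m7, m9}
m8 ∉ Sat(EX (EX A[crit U busy])) = {m0, m1, m2, m3, m4, m5, m6, m7, m9}, so the formula does not hold at m8.

No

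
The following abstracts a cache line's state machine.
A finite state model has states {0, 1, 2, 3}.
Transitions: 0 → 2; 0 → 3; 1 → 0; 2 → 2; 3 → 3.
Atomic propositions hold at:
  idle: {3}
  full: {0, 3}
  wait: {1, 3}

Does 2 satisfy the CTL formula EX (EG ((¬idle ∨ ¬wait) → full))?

Sat(¬idle) = {0, 1, 2}
Sat(¬wait) = {0, 2}
Sat(¬idle ∨ ¬wait) = {0, 1, 2}
Sat((¬idle ∨ ¬wait) → full) = {0, 3}
EG ((¬idle ∨ ¬wait) → full): greatest fixpoint, start Z0 = {0, 3}, keep only states in Sat with some successor in Z. Already a fixed point.
Sat(EG ((¬idle ∨ ¬wait) → full)) = {0, 3}
Sat(EX (EG ((¬idle ∨ ¬wait) → full))) = {s : some successor in {0, 3}} = {0, 1, 3}
2 ∉ Sat(EX (EG ((¬idle ∨ ¬wait) → full))) = {0, 1, 3}, so the formula does not hold at 2.

No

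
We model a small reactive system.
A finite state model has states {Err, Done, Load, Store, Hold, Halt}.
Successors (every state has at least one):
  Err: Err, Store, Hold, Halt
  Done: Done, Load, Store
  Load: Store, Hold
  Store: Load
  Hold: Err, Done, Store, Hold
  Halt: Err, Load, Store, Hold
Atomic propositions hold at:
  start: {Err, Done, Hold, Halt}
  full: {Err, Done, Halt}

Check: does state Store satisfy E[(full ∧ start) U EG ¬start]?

Sat(full ∧ start) = {Err, Done, Halt}
Sat(¬start) = {Load, Store}
EG ¬start: greatest fixpoint, start Z0 = {Load, Store}, keep only states in Sat with some successor in Z. Already a fixed point.
Sat(EG ¬start) = {Load, Store}
E[(full ∧ start) U EG ¬start]: least fixpoint, start Z0 = Sat(EG ¬start) = {Load, Store}, add states in Sat(full ∧ start) with some successor in Z. Z1 = {Err, Done, Load, Store, Halt}; fixed.
Sat(E[(full ∧ start) U EG ¬start]) = {Err, Done, Load, Store, Halt}
Store ∈ Sat(E[(full ∧ start) U EG ¬start]) = {Err, Done, Load, Store, Halt}, so the formula holds at Store.

Yes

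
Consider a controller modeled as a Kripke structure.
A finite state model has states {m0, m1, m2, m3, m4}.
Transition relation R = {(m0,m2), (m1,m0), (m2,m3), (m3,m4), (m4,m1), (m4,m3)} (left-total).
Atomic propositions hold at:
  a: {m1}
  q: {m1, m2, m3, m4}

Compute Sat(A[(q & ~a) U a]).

Sat(~a) = {m0, m2, m3, m4}
Sat(q & ~a) = {m2, m3, m4}
A[(q & ~a) U a]: least fixpoint, start Z0 = Sat(a) = {m1}, add states in Sat(q & ~a) with every successor in Z. Already a fixed point.
Sat(A[(q & ~a) U a]) = {m1}

{m1}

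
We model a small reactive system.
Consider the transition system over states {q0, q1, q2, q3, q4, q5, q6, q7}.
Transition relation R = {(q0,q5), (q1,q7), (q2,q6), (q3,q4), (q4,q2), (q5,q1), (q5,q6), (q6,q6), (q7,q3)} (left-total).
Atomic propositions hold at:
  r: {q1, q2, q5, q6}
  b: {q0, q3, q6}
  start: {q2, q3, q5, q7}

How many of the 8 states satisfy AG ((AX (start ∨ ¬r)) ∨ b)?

1

Sat(¬r) = {q0, q3, q4, q7}
Sat(start ∨ ¬r) = {q0, q2, q3, q4, q5, q7}
Sat(AX (start ∨ ¬r)) = {s : every successor in {q0, q2, q3, q4, q5, q7}} = {q0, q1, q3, q4, q7}
Sat((AX (start ∨ ¬r)) ∨ b) = {q0, q1, q3, q4, q6, q7}
AG ((AX (start ∨ ¬r)) ∨ b): greatest fixpoint, start Z0 = {q0, q1, q3, q4, q6, q7}, keep only states in Sat with every successor in Z. Z1 = {q1, q3, q6, q7}; Z2 = {q1, q6, q7}; Z3 = {q1, q6}; Z4 = {q6}; fixed.
Sat(AG ((AX (start ∨ ¬r)) ∨ b)) = {q6}
|Sat(AG ((AX (start ∨ ¬r)) ∨ b))| = |{q6}| = 1.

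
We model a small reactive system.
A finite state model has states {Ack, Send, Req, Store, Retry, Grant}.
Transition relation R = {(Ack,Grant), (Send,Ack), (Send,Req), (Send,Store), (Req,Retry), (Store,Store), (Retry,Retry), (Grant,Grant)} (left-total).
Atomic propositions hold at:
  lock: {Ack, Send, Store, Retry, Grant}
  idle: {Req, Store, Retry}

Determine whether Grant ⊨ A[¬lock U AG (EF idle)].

Sat(¬lock) = {Req}
EF idle: least fixpoint, start Z0 = {Req, Store, Retry}, add states with some successor in Z. Z1 = {Send, Req, Store, Retry}; fixed.
Sat(EF idle) = {Send, Req, Store, Retry}
AG (EF idle): greatest fixpoint, start Z0 = {Send, Req, Store, Retry}, keep only states in Sat with every successor in Z. Z1 = {Req, Store, Retry}; fixed.
Sat(AG (EF idle)) = {Req, Store, Retry}
A[¬lock U AG (EF idle)]: least fixpoint, start Z0 = Sat(AG (EF idle)) = {Req, Store, Retry}, add states in Sat(¬lock) with every successor in Z. Already a fixed point.
Sat(A[¬lock U AG (EF idle)]) = {Req, Store, Retry}
Grant ∉ Sat(A[¬lock U AG (EF idle)]) = {Req, Store, Retry}, so the formula does not hold at Grant.

No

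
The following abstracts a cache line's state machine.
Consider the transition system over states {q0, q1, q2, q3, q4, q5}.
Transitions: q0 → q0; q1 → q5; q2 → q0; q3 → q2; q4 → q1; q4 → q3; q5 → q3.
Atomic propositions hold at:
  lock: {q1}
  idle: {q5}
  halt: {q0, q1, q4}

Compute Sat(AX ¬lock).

Sat(¬lock) = {q0, q2, q3, q4, q5}
Sat(AX ¬lock) = {s : every successor in {q0, q2, q3, q4, q5}} = {q0, q1, q2, q3, q5}

{q0, q1, q2, q3, q5}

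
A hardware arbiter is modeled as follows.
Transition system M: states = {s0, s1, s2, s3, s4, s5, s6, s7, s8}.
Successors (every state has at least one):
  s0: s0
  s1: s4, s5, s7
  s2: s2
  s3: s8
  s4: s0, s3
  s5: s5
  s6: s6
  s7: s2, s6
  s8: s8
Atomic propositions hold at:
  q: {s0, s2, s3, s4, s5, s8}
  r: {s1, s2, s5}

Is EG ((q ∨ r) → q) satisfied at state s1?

No

Sat(q ∨ r) = {s0, s1, s2, s3, s4, s5, s8}
Sat((q ∨ r) → q) = {s0, s2, s3, s4, s5, s6, s7, s8}
EG ((q ∨ r) → q): greatest fixpoint, start Z0 = {s0, s2, s3, s4, s5, s6, s7, s8}, keep only states in Sat with some successor in Z. Already a fixed point.
Sat(EG ((q ∨ r) → q)) = {s0, s2, s3, s4, s5, s6, s7, s8}
s1 ∉ Sat(EG ((q ∨ r) → q)) = {s0, s2, s3, s4, s5, s6, s7, s8}, so the formula does not hold at s1.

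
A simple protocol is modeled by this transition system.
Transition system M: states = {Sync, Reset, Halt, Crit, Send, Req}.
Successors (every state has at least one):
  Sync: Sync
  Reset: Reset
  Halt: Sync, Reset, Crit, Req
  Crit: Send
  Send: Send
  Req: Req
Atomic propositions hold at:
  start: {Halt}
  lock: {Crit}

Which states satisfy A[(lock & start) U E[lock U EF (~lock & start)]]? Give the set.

Sat(lock & start) = ∅
Sat(~lock) = {Sync, Reset, Halt, Send, Req}
Sat(~lock & start) = {Halt}
EF (~lock & start): least fixpoint, start Z0 = {Halt}, add states with some successor in Z. Already a fixed point.
Sat(EF (~lock & start)) = {Halt}
E[lock U EF (~lock & start)]: least fixpoint, start Z0 = Sat(EF (~lock & start)) = {Halt}, add states in Sat(lock) with some successor in Z. Already a fixed point.
Sat(E[lock U EF (~lock & start)]) = {Halt}
A[(lock & start) U E[lock U EF (~lock & start)]]: least fixpoint, start Z0 = Sat(E[lock U EF (~lock & start)]) = {Halt}, add states in Sat(lock & start) with every successor in Z. Already a fixed point.
Sat(A[(lock & start) U E[lock U EF (~lock & start)]]) = {Halt}

{Halt}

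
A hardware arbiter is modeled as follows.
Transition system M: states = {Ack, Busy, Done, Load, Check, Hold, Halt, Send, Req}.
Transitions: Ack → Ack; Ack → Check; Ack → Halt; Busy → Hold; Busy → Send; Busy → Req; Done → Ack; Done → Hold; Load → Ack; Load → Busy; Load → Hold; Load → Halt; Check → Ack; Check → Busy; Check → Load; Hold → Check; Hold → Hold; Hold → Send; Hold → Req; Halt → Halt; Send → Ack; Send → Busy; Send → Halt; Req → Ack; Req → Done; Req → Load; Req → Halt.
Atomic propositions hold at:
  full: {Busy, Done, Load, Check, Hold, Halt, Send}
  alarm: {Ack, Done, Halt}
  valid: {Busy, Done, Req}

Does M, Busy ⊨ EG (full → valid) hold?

Sat(full → valid) = {Ack, Busy, Done, Req}
EG (full → valid): greatest fixpoint, start Z0 = {Ack, Busy, Done, Req}, keep only states in Sat with some successor in Z. Already a fixed point.
Sat(EG (full → valid)) = {Ack, Busy, Done, Req}
Busy ∈ Sat(EG (full → valid)) = {Ack, Busy, Done, Req}, so the formula holds at Busy.

Yes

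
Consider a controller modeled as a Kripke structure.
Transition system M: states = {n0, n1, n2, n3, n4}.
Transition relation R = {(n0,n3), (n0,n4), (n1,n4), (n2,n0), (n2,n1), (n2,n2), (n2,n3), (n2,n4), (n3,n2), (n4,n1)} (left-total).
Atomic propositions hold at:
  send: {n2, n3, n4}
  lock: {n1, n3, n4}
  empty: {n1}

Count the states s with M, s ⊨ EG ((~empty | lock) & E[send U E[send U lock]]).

Sat(~empty) = {n0, n2, n3, n4}
Sat(~empty | lock) = {n0, n1, n2, n3, n4}
E[send U lock]: least fixpoint, start Z0 = Sat(lock) = {n1, n3, n4}, add states in Sat(send) with some successor in Z. Z1 = {n1, n2, n3, n4}; fixed.
Sat(E[send U lock]) = {n1, n2, n3, n4}
E[send U E[send U lock]]: least fixpoint, start Z0 = Sat(E[send U lock]) = {n1, n2, n3, n4}, add states in Sat(send) with some successor in Z. Already a fixed point.
Sat(E[send U E[send U lock]]) = {n1, n2, n3, n4}
Sat((~empty | lock) & E[send U E[send U lock]]) = {n1, n2, n3, n4}
EG ((~empty | lock) & E[send U E[send U lock]]): greatest fixpoint, start Z0 = {n1, n2, n3, n4}, keep only states in Sat with some successor in Z. Already a fixed point.
Sat(EG ((~empty | lock) & E[send U E[send U lock]])) = {n1, n2, n3, n4}
|Sat(EG ((~empty | lock) & E[send U E[send U lock]]))| = |{n1, n2, n3, n4}| = 4.

4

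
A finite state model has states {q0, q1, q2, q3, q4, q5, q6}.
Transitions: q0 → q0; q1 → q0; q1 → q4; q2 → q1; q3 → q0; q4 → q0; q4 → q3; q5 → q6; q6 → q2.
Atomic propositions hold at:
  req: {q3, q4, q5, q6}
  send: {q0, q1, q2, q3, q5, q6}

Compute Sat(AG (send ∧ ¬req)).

Sat(¬req) = {q0, q1, q2}
Sat(send ∧ ¬req) = {q0, q1, q2}
AG (send ∧ ¬req): greatest fixpoint, start Z0 = {q0, q1, q2}, keep only states in Sat with every successor in Z. Z1 = {q0, q2}; Z2 = {q0}; fixed.
Sat(AG (send ∧ ¬req)) = {q0}

{q0}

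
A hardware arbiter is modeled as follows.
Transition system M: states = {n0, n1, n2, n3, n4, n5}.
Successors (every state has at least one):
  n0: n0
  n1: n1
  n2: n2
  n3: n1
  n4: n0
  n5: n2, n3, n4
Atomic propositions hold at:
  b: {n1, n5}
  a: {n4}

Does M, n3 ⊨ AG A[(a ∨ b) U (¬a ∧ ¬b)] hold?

No

Sat(a ∨ b) = {n1, n4, n5}
Sat(¬a) = {n0, n1, n2, n3, n5}
Sat(¬b) = {n0, n2, n3, n4}
Sat(¬a ∧ ¬b) = {n0, n2, n3}
A[(a ∨ b) U (¬a ∧ ¬b)]: least fixpoint, start Z0 = Sat((¬a ∧ ¬b)) = {n0, n2, n3}, add states in Sat(a ∨ b) with every successor in Z. Z1 = {n0, n2, n3, n4}; Z2 = {n0, n2, n3, n4, n5}; fixed.
Sat(A[(a ∨ b) U (¬a ∧ ¬b)]) = {n0, n2, n3, n4, n5}
AG A[(a ∨ b) U (¬a ∧ ¬b)]: greatest fixpoint, start Z0 = {n0, n2, n3, n4, n5}, keep only states in Sat with every successor in Z. Z1 = {n0, n2, n4, n5}; Z2 = {n0, n2, n4}; fixed.
Sat(AG A[(a ∨ b) U (¬a ∧ ¬b)]) = {n0, n2, n4}
n3 ∉ Sat(AG A[(a ∨ b) U (¬a ∧ ¬b)]) = {n0, n2, n4}, so the formula does not hold at n3.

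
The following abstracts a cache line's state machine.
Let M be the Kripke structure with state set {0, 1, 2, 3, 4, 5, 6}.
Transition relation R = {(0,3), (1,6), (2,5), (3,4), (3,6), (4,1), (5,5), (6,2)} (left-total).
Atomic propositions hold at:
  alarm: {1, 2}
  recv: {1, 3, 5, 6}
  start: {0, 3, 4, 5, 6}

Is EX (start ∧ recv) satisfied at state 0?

Sat(start ∧ recv) = {3, 5, 6}
Sat(EX (start ∧ recv)) = {s : some successor in {3, 5, 6}} = {0, 1, 2, 3, 5}
0 ∈ Sat(EX (start ∧ recv)) = {0, 1, 2, 3, 5}, so the formula holds at 0.

Yes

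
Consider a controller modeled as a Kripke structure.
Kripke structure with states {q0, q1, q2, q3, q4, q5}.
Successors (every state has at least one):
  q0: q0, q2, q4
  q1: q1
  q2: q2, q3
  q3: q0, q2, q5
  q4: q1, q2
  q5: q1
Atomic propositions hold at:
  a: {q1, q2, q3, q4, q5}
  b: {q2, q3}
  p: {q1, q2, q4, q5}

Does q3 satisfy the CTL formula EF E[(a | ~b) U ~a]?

Yes

Sat(~b) = {q0, q1, q4, q5}
Sat(a | ~b) = {q0, q1, q2, q3, q4, q5}
Sat(~a) = {q0}
E[(a | ~b) U ~a]: least fixpoint, start Z0 = Sat(~a) = {q0}, add states in Sat(a | ~b) with some successor in Z. Z1 = {q0, q3}; Z2 = {q0, q2, q3}; Z3 = {q0, q2, q3, q4}; fixed.
Sat(E[(a | ~b) U ~a]) = {q0, q2, q3, q4}
EF E[(a | ~b) U ~a]: least fixpoint, start Z0 = {q0, q2, q3, q4}, add states with some successor in Z. Already a fixed point.
Sat(EF E[(a | ~b) U ~a]) = {q0, q2, q3, q4}
q3 ∈ Sat(EF E[(a | ~b) U ~a]) = {q0, q2, q3, q4}, so the formula holds at q3.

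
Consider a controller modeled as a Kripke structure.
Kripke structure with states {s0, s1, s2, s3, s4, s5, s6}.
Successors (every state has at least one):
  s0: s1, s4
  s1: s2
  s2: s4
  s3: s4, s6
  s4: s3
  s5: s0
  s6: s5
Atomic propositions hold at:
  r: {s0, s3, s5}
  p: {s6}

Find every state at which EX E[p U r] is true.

{s3, s4, s5, s6}

E[p U r]: least fixpoint, start Z0 = Sat(r) = {s0, s3, s5}, add states in Sat(p) with some successor in Z. Z1 = {s0, s3, s5, s6}; fixed.
Sat(E[p U r]) = {s0, s3, s5, s6}
Sat(EX E[p U r]) = {s : some successor in {s0, s3, s5, s6}} = {s3, s4, s5, s6}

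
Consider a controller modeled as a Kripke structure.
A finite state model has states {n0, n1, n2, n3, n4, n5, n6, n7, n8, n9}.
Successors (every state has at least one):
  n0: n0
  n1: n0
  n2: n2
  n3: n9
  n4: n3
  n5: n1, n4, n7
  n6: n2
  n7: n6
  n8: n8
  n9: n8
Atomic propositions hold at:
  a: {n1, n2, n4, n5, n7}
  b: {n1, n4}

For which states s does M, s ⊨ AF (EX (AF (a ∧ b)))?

Sat(a ∧ b) = {n1, n4}
AF (a ∧ b): least fixpoint, start Z0 = {n1, n4}, add states with every successor in Z. Already a fixed point.
Sat(AF (a ∧ b)) = {n1, n4}
Sat(EX (AF (a ∧ b))) = {s : some successor in {n1, n4}} = {n5}
AF (EX (AF (a ∧ b))): least fixpoint, start Z0 = {n5}, add states with every successor in Z. Already a fixed point.
Sat(AF (EX (AF (a ∧ b)))) = {n5}

{n5}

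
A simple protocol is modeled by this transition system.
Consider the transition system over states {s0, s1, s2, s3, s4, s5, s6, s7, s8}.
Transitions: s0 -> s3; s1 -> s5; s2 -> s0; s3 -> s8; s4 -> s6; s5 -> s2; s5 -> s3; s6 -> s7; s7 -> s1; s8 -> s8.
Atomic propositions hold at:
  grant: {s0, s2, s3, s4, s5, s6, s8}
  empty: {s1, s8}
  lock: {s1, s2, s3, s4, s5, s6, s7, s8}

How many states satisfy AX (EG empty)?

EG empty: greatest fixpoint, start Z0 = {s1, s8}, keep only states in Sat with some successor in Z. Z1 = {s8}; fixed.
Sat(EG empty) = {s8}
Sat(AX (EG empty)) = {s : every successor in {s8}} = {s3, s8}
|Sat(AX (EG empty))| = |{s3, s8}| = 2.

2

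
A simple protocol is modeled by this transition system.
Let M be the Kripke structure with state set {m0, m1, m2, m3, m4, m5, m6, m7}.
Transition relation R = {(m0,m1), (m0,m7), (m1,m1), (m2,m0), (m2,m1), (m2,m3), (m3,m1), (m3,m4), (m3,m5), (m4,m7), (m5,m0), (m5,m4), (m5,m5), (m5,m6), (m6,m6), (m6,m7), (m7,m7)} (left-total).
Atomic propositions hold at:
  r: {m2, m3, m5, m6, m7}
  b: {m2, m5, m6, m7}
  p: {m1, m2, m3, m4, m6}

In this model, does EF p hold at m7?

EF p: least fixpoint, start Z0 = {m1, m2, m3, m4, m6}, add states with some successor in Z. Z1 = {m0, m1, m2, m3, m4, m5, m6}; fixed.
Sat(EF p) = {m0, m1, m2, m3, m4, m5, m6}
m7 ∉ Sat(EF p) = {m0, m1, m2, m3, m4, m5, m6}, so the formula does not hold at m7.

No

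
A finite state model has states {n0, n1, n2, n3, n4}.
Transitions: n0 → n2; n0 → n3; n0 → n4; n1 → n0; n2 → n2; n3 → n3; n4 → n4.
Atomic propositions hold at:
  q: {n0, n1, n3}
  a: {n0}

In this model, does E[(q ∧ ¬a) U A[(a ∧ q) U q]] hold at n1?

Yes

Sat(¬a) = {n1, n2, n3, n4}
Sat(q ∧ ¬a) = {n1, n3}
Sat(a ∧ q) = {n0}
A[(a ∧ q) U q]: least fixpoint, start Z0 = Sat(q) = {n0, n1, n3}, add states in Sat(a ∧ q) with every successor in Z. Already a fixed point.
Sat(A[(a ∧ q) U q]) = {n0, n1, n3}
E[(q ∧ ¬a) U A[(a ∧ q) U q]]: least fixpoint, start Z0 = Sat(A[(a ∧ q) U q]) = {n0, n1, n3}, add states in Sat(q ∧ ¬a) with some successor in Z. Already a fixed point.
Sat(E[(q ∧ ¬a) U A[(a ∧ q) U q]]) = {n0, n1, n3}
n1 ∈ Sat(E[(q ∧ ¬a) U A[(a ∧ q) U q]]) = {n0, n1, n3}, so the formula holds at n1.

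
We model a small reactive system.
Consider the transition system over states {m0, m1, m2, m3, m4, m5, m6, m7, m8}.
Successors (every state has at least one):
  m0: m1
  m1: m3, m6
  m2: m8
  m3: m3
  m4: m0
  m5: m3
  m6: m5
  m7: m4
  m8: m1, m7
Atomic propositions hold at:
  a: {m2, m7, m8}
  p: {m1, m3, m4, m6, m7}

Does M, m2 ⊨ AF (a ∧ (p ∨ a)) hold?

Sat(p ∨ a) = {m1, m2, m3, m4, m6, m7, m8}
Sat(a ∧ (p ∨ a)) = {m2, m7, m8}
AF (a ∧ (p ∨ a)): least fixpoint, start Z0 = {m2, m7, m8}, add states with every successor in Z. Already a fixed point.
Sat(AF (a ∧ (p ∨ a))) = {m2, m7, m8}
m2 ∈ Sat(AF (a ∧ (p ∨ a))) = {m2, m7, m8}, so the formula holds at m2.

Yes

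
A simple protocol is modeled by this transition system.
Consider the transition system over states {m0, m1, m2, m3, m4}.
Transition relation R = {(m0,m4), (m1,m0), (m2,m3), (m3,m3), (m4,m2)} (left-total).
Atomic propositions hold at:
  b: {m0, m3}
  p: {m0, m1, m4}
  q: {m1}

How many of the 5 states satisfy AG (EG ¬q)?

Sat(¬q) = {m0, m2, m3, m4}
EG ¬q: greatest fixpoint, start Z0 = {m0, m2, m3, m4}, keep only states in Sat with some successor in Z. Already a fixed point.
Sat(EG ¬q) = {m0, m2, m3, m4}
AG (EG ¬q): greatest fixpoint, start Z0 = {m0, m2, m3, m4}, keep only states in Sat with every successor in Z. Already a fixed point.
Sat(AG (EG ¬q)) = {m0, m2, m3, m4}
|Sat(AG (EG ¬q))| = |{m0, m2, m3, m4}| = 4.

4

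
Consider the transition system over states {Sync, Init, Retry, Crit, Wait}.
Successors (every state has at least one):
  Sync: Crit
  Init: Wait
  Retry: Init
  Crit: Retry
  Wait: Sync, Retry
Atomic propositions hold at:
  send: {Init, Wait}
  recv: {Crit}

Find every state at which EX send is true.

Sat(EX send) = {s : some successor in {Init, Wait}} = {Init, Retry}

{Init, Retry}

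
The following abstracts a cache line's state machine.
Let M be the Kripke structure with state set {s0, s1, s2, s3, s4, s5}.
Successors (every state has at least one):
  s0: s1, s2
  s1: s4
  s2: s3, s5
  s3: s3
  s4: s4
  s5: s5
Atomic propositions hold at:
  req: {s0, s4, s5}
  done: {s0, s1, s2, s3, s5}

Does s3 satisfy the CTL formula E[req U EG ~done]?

Sat(~done) = {s4}
EG ~done: greatest fixpoint, start Z0 = {s4}, keep only states in Sat with some successor in Z. Already a fixed point.
Sat(EG ~done) = {s4}
E[req U EG ~done]: least fixpoint, start Z0 = Sat(EG ~done) = {s4}, add states in Sat(req) with some successor in Z. Already a fixed point.
Sat(E[req U EG ~done]) = {s4}
s3 ∉ Sat(E[req U EG ~done]) = {s4}, so the formula does not hold at s3.

No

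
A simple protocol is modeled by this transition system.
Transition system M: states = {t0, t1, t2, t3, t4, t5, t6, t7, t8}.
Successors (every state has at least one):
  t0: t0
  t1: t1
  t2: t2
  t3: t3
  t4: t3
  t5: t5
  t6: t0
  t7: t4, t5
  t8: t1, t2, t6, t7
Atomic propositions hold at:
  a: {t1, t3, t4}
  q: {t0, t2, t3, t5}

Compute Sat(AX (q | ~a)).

{t0, t2, t3, t4, t5, t6}

Sat(~a) = {t0, t2, t5, t6, t7, t8}
Sat(q | ~a) = {t0, t2, t3, t5, t6, t7, t8}
Sat(AX (q | ~a)) = {s : every successor in {t0, t2, t3, t5, t6, t7, t8}} = {t0, t2, t3, t4, t5, t6}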